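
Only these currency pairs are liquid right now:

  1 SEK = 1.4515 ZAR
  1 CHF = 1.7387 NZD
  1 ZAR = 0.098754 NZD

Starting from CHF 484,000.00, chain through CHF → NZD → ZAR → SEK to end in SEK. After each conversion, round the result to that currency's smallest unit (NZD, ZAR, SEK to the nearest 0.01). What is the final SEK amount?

SEK 5,870,813.44

CHF 484,000.00 × 1.7387 = NZD 841,530.80
NZD 841,530.80 ÷ 0.098754 = ZAR 8,521,485.71
ZAR 8,521,485.71 ÷ 1.4515 = SEK 5,870,813.44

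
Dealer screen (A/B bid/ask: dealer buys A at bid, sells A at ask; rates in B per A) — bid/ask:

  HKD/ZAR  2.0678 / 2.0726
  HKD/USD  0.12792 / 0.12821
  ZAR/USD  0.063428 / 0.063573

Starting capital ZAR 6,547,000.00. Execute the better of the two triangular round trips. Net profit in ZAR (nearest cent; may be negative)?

Best loop ZAR → USD → HKD → ZAR:
ZAR 6,547,000.00 × 0.063428 (sell ZAR at bid) = USD 415,263.12
USD 415,263.12 ÷ 0.12821 (buy HKD at ask) = HKD 3,238,929.23
HKD 3,238,929.23 × 2.0678 (sell HKD at bid) = ZAR 6,697,457.85

Net profit: ZAR 150,457.85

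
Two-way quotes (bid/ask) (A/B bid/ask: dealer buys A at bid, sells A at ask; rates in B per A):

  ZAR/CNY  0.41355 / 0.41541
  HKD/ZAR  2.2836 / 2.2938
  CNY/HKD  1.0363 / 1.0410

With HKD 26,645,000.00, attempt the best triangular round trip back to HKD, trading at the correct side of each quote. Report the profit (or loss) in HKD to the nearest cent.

Best loop HKD → CNY → ZAR → HKD:
HKD 26,645,000.00 ÷ 1.0410 (buy CNY at ask) = CNY 25,595,581.17
CNY 25,595,581.17 ÷ 0.41541 (buy ZAR at ask) = ZAR 61,615,226.34
ZAR 61,615,226.34 ÷ 2.2938 (buy HKD at ask) = HKD 26,861,638.48

Net profit: HKD 216,638.48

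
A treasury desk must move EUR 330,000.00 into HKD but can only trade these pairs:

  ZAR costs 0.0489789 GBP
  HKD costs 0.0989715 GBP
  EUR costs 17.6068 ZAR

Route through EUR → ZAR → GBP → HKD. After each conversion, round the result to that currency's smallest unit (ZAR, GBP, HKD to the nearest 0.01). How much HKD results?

HKD 2,875,366.75

EUR 330,000.00 × 17.6068 = ZAR 5,810,244.00
ZAR 5,810,244.00 × 0.0489789 = GBP 284,579.36
GBP 284,579.36 ÷ 0.0989715 = HKD 2,875,366.75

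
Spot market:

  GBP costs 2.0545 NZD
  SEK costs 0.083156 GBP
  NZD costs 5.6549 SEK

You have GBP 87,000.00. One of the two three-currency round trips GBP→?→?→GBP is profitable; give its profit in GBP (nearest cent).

Profitable loop is GBP → SEK → NZD → GBP:
GBP 87,000.00 ÷ 0.083156 = SEK 1,046,226.37
SEK 1,046,226.37 ÷ 5.6549 = NZD 185,012.36
NZD 185,012.36 ÷ 2.0545 = GBP 90,052.25
Profit = GBP 90,052.25 − GBP 87,000.00

Profit: GBP 3,052.25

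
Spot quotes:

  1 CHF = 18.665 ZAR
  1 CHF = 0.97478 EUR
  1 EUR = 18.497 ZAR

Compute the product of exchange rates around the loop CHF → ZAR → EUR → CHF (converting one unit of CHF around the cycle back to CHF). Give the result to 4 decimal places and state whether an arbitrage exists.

1.0352 (arbitrage exists)

Around CHF → ZAR → EUR → CHF: 1 × 18.665 ÷ 18.497 ÷ 0.97478 = 1.035190
Product > 1; profitable direction is CHF → ZAR → EUR → CHF.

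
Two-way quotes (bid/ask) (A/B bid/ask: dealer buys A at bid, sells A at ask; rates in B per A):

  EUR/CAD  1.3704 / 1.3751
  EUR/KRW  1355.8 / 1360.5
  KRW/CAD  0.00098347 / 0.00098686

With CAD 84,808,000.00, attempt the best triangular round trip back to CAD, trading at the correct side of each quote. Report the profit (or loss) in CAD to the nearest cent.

Best loop CAD → KRW → EUR → CAD:
CAD 84,808,000.00 ÷ 0.00098686 (buy KRW at ask) = KRW 85,937,215,005
KRW 85,937,215,005 ÷ 1360.5 (buy EUR at ask) = EUR 63,165,905.92
EUR 63,165,905.92 × 1.3704 (sell EUR at bid) = CAD 86,562,557.47

Net profit: CAD 1,754,557.47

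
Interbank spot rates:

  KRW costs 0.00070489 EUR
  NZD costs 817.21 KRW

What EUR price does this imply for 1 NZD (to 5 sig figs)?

1 NZD × 817.21 = 817.21 KRW
817.21 KRW × 0.00070489 = 0.576043 EUR

NZD/EUR = 0.57604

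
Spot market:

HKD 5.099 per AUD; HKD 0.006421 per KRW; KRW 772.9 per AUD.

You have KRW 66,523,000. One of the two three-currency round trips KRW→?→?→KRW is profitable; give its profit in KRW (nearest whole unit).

Profit: KRW 1,825,795

Profitable loop is KRW → AUD → HKD → KRW:
KRW 66,523,000 ÷ 772.9 = AUD 86,069.35
AUD 86,069.35 × 5.099 = HKD 438,867.61
HKD 438,867.61 ÷ 0.006421 = KRW 68,348,795
Profit = KRW 68,348,795 − KRW 66,523,000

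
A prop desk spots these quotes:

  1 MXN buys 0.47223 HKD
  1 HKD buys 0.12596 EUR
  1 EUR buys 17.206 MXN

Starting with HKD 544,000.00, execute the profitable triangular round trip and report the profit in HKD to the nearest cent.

Profit: HKD 12,756.18

Profitable loop is HKD → EUR → MXN → HKD:
HKD 544,000.00 × 0.12596 = EUR 68,522.24
EUR 68,522.24 × 17.206 = MXN 1,178,993.66
MXN 1,178,993.66 × 0.47223 = HKD 556,756.18
Profit = HKD 556,756.18 − HKD 544,000.00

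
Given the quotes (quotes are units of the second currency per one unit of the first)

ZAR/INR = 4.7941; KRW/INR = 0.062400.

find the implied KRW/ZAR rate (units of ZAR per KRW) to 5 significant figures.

1 KRW × 0.062400 = 0.0624 INR
0.0624 INR ÷ 4.7941 = 0.013016 ZAR

KRW/ZAR = 0.013016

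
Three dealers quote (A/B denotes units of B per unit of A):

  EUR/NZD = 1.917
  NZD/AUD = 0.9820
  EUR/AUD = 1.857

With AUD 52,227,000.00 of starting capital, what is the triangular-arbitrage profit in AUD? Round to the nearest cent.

Profit: AUD 717,003.31

Profitable loop is AUD → EUR → NZD → AUD:
AUD 52,227,000.00 ÷ 1.857 = EUR 28,124,394.18
EUR 28,124,394.18 × 1.917 = NZD 53,914,463.65
NZD 53,914,463.65 × 0.9820 = AUD 52,944,003.31
Profit = AUD 52,944,003.31 − AUD 52,227,000.00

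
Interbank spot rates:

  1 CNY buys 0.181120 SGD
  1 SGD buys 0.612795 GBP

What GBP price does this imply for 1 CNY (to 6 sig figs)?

1 CNY × 0.181120 = 0.18112 SGD
0.18112 SGD × 0.612795 = 0.110989 GBP

CNY/GBP = 0.110989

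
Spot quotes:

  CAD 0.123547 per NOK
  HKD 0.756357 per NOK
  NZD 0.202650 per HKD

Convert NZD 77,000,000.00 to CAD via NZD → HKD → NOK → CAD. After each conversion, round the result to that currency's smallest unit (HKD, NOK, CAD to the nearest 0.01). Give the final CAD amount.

CAD 62,065,390.29

NZD 77,000,000.00 ÷ 0.202650 = HKD 379,965,457.69
HKD 379,965,457.69 ÷ 0.756357 = NOK 502,362,584.98
NOK 502,362,584.98 × 0.123547 = CAD 62,065,390.29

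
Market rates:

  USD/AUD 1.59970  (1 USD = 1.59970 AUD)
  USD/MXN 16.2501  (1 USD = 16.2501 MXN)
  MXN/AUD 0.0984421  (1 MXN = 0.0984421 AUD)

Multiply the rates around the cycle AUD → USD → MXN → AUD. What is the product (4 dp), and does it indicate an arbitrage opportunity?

1.0000 (no arbitrage)

Around AUD → USD → MXN → AUD: 1 ÷ 1.59970 × 16.2501 × 0.0984421 = 0.999996
Product ≈ 1 (deviation 0.000%, within rounding noise).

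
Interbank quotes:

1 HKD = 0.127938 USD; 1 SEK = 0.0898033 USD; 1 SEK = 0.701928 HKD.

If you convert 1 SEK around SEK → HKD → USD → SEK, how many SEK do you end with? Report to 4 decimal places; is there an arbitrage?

1.0000 (no arbitrage)

Around SEK → HKD → USD → SEK: 1 × 0.701928 × 0.127938 ÷ 0.0898033 = 1.000000
Product ≈ 1 (deviation 0.000%, within rounding noise).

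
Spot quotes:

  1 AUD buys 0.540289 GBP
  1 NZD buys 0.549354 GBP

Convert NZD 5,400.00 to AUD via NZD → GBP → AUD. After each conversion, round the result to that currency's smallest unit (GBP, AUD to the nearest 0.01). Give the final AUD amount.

AUD 5,490.60

NZD 5,400.00 × 0.549354 = GBP 2,966.51
GBP 2,966.51 ÷ 0.540289 = AUD 5,490.60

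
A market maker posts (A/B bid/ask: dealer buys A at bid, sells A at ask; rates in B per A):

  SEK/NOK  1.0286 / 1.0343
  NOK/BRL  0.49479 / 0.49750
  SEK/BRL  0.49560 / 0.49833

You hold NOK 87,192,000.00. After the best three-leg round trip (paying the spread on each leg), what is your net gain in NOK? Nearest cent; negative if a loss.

Net profit: NOK 1,856,588.58

Best loop NOK → BRL → SEK → NOK:
NOK 87,192,000.00 × 0.49479 (sell NOK at bid) = BRL 43,141,729.68
BRL 43,141,729.68 ÷ 0.49833 (buy SEK at ask) = SEK 86,572,611.88
SEK 86,572,611.88 × 1.0286 (sell SEK at bid) = NOK 89,048,588.58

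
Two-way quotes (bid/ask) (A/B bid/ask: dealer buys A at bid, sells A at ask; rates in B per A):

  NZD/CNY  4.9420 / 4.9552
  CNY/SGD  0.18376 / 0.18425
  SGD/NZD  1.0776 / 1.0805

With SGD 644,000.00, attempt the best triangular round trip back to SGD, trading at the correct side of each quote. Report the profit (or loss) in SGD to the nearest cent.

Best loop SGD → CNY → NZD → SGD:
SGD 644,000.00 ÷ 0.18425 (buy CNY at ask) = CNY 3,495,251.02
CNY 3,495,251.02 ÷ 4.9552 (buy NZD at ask) = NZD 705,370.32
NZD 705,370.32 ÷ 1.0805 (buy SGD at ask) = SGD 652,818.44

Net profit: SGD 8,818.44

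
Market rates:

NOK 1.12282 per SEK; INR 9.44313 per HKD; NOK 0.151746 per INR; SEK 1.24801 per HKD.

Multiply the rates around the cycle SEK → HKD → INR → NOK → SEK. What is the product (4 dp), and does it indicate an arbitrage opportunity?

Around SEK → HKD → INR → NOK → SEK: 1 ÷ 1.24801 × 9.44313 × 0.151746 ÷ 1.12282 = 1.022598
Product > 1; profitable direction is SEK → HKD → INR → NOK → SEK.

1.0226 (arbitrage exists)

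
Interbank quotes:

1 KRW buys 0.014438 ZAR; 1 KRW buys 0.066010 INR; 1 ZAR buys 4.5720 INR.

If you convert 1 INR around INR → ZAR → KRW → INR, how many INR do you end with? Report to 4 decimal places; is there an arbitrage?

1.0000 (no arbitrage)

Around INR → ZAR → KRW → INR: 1 ÷ 4.5720 ÷ 0.014438 × 0.066010 = 0.999992
Product ≈ 1 (deviation 0.001%, within rounding noise).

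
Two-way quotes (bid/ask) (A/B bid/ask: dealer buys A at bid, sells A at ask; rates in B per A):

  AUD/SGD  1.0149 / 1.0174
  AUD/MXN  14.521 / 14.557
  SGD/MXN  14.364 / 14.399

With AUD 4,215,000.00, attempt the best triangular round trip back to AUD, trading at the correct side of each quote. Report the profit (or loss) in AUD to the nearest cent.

Net profit: AUD 6,087.41

Best loop AUD → SGD → MXN → AUD:
AUD 4,215,000.00 × 1.0149 (sell AUD at bid) = SGD 4,277,803.50
SGD 4,277,803.50 × 14.364 (sell SGD at bid) = MXN 61,446,369.47
MXN 61,446,369.47 ÷ 14.557 (buy AUD at ask) = AUD 4,221,087.41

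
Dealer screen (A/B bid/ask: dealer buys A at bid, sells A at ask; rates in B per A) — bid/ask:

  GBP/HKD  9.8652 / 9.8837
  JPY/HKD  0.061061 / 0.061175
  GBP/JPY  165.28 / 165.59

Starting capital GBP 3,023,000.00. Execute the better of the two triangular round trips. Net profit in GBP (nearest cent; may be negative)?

Best loop GBP → JPY → HKD → GBP:
GBP 3,023,000.00 × 165.28 (sell GBP at bid) = JPY 499,641,440
JPY 499,641,440 × 0.061061 (sell JPY at bid) = HKD 30,508,605.97
HKD 30,508,605.97 ÷ 9.8837 (buy GBP at ask) = GBP 3,086,759.61

Net profit: GBP 63,759.61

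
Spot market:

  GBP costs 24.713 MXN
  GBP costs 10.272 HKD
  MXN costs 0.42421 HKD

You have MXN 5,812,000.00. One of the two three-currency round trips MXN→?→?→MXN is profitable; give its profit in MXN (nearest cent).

Profitable loop is MXN → HKD → GBP → MXN:
MXN 5,812,000.00 × 0.42421 = HKD 2,465,508.52
HKD 2,465,508.52 ÷ 10.272 = GBP 240,022.25
GBP 240,022.25 × 24.713 = MXN 5,931,669.79
Profit = MXN 5,931,669.79 − MXN 5,812,000.00

Profit: MXN 119,669.79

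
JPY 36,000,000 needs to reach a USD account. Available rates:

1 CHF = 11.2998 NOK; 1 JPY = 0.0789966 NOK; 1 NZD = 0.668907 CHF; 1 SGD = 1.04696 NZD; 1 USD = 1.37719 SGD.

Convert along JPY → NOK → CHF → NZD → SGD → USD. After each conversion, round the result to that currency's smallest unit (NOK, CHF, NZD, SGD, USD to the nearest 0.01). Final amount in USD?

USD 260,945.89

JPY 36,000,000 × 0.0789966 = NOK 2,843,877.60
NOK 2,843,877.60 ÷ 11.2998 = CHF 251,675.04
CHF 251,675.04 ÷ 0.668907 = NZD 376,248.18
NZD 376,248.18 ÷ 1.04696 = SGD 359,372.07
SGD 359,372.07 ÷ 1.37719 = USD 260,945.89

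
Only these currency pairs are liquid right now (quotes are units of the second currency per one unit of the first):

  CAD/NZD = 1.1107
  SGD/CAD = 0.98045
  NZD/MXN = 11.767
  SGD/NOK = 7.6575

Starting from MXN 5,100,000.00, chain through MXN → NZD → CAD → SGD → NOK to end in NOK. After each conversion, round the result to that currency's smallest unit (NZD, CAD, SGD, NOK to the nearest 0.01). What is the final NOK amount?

MXN 5,100,000.00 ÷ 11.767 = NZD 433,415.48
NZD 433,415.48 ÷ 1.1107 = CAD 390,218.31
CAD 390,218.31 ÷ 0.98045 = SGD 397,999.19
SGD 397,999.19 × 7.6575 = NOK 3,047,678.80

NOK 3,047,678.80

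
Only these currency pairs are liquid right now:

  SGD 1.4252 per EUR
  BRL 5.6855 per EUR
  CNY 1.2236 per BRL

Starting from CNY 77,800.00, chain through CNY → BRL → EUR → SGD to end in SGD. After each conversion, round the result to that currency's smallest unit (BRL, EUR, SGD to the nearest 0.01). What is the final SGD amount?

SGD 15,938.50

CNY 77,800.00 ÷ 1.2236 = BRL 63,582.87
BRL 63,582.87 ÷ 5.6855 = EUR 11,183.34
EUR 11,183.34 × 1.4252 = SGD 15,938.50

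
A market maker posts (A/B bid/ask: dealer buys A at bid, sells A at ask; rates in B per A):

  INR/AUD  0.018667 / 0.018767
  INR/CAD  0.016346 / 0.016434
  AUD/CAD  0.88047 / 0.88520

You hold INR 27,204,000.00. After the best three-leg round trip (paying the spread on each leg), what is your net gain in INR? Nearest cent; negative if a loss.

Net profit: INR 2,869.53

Best loop INR → AUD → CAD → INR:
INR 27,204,000.00 × 0.018667 (sell INR at bid) = AUD 507,817.07
AUD 507,817.07 × 0.88047 (sell AUD at bid) = CAD 447,117.69
CAD 447,117.69 ÷ 0.016434 (buy INR at ask) = INR 27,206,869.53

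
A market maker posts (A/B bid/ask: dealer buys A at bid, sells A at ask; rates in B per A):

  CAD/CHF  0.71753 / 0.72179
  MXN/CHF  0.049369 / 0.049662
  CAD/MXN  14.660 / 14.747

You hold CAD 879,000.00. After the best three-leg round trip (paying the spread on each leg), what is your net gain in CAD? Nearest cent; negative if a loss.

Best loop CAD → MXN → CHF → CAD:
CAD 879,000.00 × 14.660 (sell CAD at bid) = MXN 12,886,140.00
MXN 12,886,140.00 × 0.049369 (sell MXN at bid) = CHF 636,175.85
CHF 636,175.85 ÷ 0.72179 (buy CAD at ask) = CAD 881,386.34

Net profit: CAD 2,386.34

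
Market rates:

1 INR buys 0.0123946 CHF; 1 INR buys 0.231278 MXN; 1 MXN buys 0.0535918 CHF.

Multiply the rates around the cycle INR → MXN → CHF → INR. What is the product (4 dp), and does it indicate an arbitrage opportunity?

1.0000 (no arbitrage)

Around INR → MXN → CHF → INR: 1 × 0.231278 × 0.0535918 ÷ 0.0123946 = 1.000000
Product ≈ 1 (deviation 0.000%, within rounding noise).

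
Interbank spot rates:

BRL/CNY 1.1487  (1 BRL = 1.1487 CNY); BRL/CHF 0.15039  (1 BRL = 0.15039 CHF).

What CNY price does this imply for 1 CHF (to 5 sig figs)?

CHF/CNY = 7.6381

1 CHF ÷ 0.15039 = 6.64938 BRL
6.64938 BRL × 1.1487 = 7.63814 CNY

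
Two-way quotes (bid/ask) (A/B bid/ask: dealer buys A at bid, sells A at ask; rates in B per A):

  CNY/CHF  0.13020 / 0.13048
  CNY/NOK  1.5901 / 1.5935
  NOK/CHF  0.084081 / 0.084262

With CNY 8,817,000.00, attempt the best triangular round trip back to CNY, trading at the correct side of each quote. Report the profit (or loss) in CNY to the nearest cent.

Best loop CNY → NOK → CHF → CNY:
CNY 8,817,000.00 × 1.5901 (sell CNY at bid) = NOK 14,019,911.70
NOK 14,019,911.70 × 0.084081 (sell NOK at bid) = CHF 1,178,808.20
CHF 1,178,808.20 ÷ 0.13048 (buy CNY at ask) = CNY 9,034,397.58

Net profit: CNY 217,397.58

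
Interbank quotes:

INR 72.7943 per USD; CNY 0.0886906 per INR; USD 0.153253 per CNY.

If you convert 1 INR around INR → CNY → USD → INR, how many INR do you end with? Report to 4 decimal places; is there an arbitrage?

Around INR → CNY → USD → INR: 1 × 0.0886906 × 0.153253 × 72.7943 = 0.989427
Product < 1; profitable direction is INR → USD → CNY → INR.

0.9894 (arbitrage exists)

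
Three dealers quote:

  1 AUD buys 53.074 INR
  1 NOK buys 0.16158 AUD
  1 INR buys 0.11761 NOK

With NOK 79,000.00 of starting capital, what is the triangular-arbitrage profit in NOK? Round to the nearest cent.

Profitable loop is NOK → AUD → INR → NOK:
NOK 79,000.00 × 0.16158 = AUD 12,764.82
AUD 12,764.82 × 53.074 = INR 677,480.06
INR 677,480.06 × 0.11761 = NOK 79,678.43
Profit = NOK 79,678.43 − NOK 79,000.00

Profit: NOK 678.43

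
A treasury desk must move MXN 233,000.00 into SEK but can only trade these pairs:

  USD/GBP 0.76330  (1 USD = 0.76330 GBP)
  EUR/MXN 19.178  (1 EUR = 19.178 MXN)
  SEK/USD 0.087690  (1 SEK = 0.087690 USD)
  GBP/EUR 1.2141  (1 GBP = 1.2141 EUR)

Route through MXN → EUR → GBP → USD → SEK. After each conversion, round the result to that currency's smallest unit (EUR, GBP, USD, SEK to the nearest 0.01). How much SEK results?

SEK 149,504.05

MXN 233,000.00 ÷ 19.178 = EUR 12,149.34
EUR 12,149.34 ÷ 1.2141 = GBP 10,006.87
GBP 10,006.87 ÷ 0.76330 = USD 13,110.01
USD 13,110.01 ÷ 0.087690 = SEK 149,504.05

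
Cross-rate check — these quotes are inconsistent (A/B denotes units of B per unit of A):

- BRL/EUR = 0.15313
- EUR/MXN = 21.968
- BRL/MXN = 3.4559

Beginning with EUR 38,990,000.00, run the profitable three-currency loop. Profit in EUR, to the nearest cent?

Profitable loop is EUR → BRL → MXN → EUR:
EUR 38,990,000.00 ÷ 0.15313 = BRL 254,620,257.30
BRL 254,620,257.30 × 3.4559 = MXN 879,942,147.20
MXN 879,942,147.20 ÷ 21.968 = EUR 40,055,633.07
Profit = EUR 40,055,633.07 − EUR 38,990,000.00

Profit: EUR 1,065,633.07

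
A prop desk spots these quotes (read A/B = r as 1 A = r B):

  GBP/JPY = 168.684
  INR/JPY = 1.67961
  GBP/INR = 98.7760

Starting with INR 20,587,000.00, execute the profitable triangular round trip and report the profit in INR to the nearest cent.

Profitable loop is INR → GBP → JPY → INR:
INR 20,587,000.00 ÷ 98.7760 = GBP 208,421.07
GBP 208,421.07 × 168.684 = JPY 35,157,300
JPY 35,157,300 ÷ 1.67961 = INR 20,931,823.72
Profit = INR 20,931,823.72 − INR 20,587,000.00

Profit: INR 344,823.72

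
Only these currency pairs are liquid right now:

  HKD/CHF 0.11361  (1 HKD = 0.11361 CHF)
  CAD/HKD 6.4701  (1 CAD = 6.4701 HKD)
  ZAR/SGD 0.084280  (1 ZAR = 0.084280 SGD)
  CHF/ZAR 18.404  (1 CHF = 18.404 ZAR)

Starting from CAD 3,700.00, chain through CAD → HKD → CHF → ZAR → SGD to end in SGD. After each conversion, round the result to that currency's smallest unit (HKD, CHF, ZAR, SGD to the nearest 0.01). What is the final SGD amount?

CAD 3,700.00 × 6.4701 = HKD 23,939.37
HKD 23,939.37 × 0.11361 = CHF 2,719.75
CHF 2,719.75 × 18.404 = ZAR 50,054.28
ZAR 50,054.28 × 0.084280 = SGD 4,218.57

SGD 4,218.57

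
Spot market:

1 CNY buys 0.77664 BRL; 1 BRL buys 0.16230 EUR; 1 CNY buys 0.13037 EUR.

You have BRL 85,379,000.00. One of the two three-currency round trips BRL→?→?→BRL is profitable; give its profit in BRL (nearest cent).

Profitable loop is BRL → CNY → EUR → BRL:
BRL 85,379,000.00 ÷ 0.77664 = CNY 109,933,817.47
CNY 109,933,817.47 × 0.13037 = EUR 14,332,071.78
EUR 14,332,071.78 ÷ 0.16230 = BRL 88,306,049.19
Profit = BRL 88,306,049.19 − BRL 85,379,000.00

Profit: BRL 2,927,049.19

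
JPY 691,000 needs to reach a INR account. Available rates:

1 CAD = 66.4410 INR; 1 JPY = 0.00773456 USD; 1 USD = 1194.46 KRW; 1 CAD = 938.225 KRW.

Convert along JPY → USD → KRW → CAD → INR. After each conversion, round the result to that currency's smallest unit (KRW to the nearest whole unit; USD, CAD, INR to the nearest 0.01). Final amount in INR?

INR 452,079.18

JPY 691,000 × 0.00773456 = USD 5,344.58
USD 5,344.58 × 1194.46 = KRW 6,383,887
KRW 6,383,887 ÷ 938.225 = CAD 6,804.22
CAD 6,804.22 × 66.4410 = INR 452,079.18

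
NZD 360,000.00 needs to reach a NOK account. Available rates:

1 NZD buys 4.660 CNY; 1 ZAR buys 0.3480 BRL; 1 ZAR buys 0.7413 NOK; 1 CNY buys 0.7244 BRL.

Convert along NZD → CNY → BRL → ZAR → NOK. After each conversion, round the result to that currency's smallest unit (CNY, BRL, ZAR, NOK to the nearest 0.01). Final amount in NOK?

NOK 2,588,699.36

NZD 360,000.00 × 4.660 = CNY 1,677,600.00
CNY 1,677,600.00 × 0.7244 = BRL 1,215,253.44
BRL 1,215,253.44 ÷ 0.3480 = ZAR 3,492,107.59
ZAR 3,492,107.59 × 0.7413 = NOK 2,588,699.36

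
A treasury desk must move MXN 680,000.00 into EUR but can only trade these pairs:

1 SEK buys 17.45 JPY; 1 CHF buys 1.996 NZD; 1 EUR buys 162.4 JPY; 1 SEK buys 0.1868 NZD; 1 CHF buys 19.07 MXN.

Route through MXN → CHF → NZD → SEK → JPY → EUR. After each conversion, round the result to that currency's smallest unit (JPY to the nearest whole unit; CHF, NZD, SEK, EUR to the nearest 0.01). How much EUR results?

MXN 680,000.00 ÷ 19.07 = CHF 35,658.10
CHF 35,658.10 × 1.996 = NZD 71,173.57
NZD 71,173.57 ÷ 0.1868 = SEK 381,014.83
SEK 381,014.83 × 17.45 = JPY 6,648,709
JPY 6,648,709 ÷ 162.4 = EUR 40,940.33

EUR 40,940.33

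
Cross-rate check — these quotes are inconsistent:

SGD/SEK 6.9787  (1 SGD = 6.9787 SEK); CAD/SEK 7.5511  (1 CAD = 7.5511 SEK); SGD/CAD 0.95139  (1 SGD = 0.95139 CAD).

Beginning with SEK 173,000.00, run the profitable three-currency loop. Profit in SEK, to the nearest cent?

Profitable loop is SEK → SGD → CAD → SEK:
SEK 173,000.00 ÷ 6.9787 = SGD 24,789.72
SGD 24,789.72 × 0.95139 = CAD 23,584.69
CAD 23,584.69 × 7.5511 = SEK 178,090.35
Profit = SEK 178,090.35 − SEK 173,000.00

Profit: SEK 5,090.35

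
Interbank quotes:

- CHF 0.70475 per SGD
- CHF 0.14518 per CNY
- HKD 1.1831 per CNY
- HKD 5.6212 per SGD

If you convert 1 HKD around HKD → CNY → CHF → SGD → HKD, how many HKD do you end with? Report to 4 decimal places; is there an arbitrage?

Around HKD → CNY → CHF → SGD → HKD: 1 ÷ 1.1831 × 0.14518 ÷ 0.70475 × 5.6212 = 0.978767
Product < 1; profitable direction is HKD → SGD → CHF → CNY → HKD.

0.9788 (arbitrage exists)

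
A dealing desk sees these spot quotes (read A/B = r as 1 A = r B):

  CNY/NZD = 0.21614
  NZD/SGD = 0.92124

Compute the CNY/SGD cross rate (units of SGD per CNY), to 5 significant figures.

CNY/SGD = 0.19912

1 CNY × 0.21614 = 0.21614 NZD
0.21614 NZD × 0.92124 = 0.199117 SGD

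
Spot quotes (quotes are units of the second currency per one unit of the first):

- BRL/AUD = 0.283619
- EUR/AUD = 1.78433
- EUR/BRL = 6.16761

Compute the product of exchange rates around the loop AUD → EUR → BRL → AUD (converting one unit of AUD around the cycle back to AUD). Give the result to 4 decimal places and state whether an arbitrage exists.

Around AUD → EUR → BRL → AUD: 1 ÷ 1.78433 × 6.16761 × 0.283619 = 0.980341
Product < 1; profitable direction is AUD → BRL → EUR → AUD.

0.9803 (arbitrage exists)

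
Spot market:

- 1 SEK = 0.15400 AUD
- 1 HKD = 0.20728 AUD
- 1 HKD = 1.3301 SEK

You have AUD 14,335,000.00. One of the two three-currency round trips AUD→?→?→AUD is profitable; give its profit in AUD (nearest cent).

Profitable loop is AUD → SEK → HKD → AUD:
AUD 14,335,000.00 ÷ 0.15400 = SEK 93,084,415.58
SEK 93,084,415.58 ÷ 1.3301 = HKD 69,983,020.51
HKD 69,983,020.51 × 0.20728 = AUD 14,506,080.49
Profit = AUD 14,506,080.49 − AUD 14,335,000.00

Profit: AUD 171,080.49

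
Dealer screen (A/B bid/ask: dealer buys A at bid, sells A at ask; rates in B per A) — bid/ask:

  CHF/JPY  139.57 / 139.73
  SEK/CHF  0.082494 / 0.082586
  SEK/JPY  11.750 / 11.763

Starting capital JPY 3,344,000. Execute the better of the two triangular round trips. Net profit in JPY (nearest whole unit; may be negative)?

Best loop JPY → CHF → SEK → JPY:
JPY 3,344,000 ÷ 139.73 (buy CHF at ask) = CHF 23,931.87
CHF 23,931.87 ÷ 0.082586 (buy SEK at ask) = SEK 289,781.18
SEK 289,781.18 × 11.750 (sell SEK at bid) = JPY 3,404,929

Net profit: JPY 60,929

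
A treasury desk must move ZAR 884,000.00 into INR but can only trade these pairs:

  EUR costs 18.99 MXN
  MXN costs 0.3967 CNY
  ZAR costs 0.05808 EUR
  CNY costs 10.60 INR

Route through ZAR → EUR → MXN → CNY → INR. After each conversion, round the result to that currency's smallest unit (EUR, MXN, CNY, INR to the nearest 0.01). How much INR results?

INR 4,099,887.19

ZAR 884,000.00 × 0.05808 = EUR 51,342.72
EUR 51,342.72 × 18.99 = MXN 974,998.25
MXN 974,998.25 × 0.3967 = CNY 386,781.81
CNY 386,781.81 × 10.60 = INR 4,099,887.19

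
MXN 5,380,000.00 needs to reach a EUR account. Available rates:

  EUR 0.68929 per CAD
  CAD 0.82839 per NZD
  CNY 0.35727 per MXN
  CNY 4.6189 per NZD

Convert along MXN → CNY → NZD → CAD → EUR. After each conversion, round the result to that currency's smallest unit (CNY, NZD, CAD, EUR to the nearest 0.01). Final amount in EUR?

MXN 5,380,000.00 × 0.35727 = CNY 1,922,112.60
CNY 1,922,112.60 ÷ 4.6189 = NZD 416,140.77
NZD 416,140.77 × 0.82839 = CAD 344,726.85
CAD 344,726.85 × 0.68929 = EUR 237,616.77

EUR 237,616.77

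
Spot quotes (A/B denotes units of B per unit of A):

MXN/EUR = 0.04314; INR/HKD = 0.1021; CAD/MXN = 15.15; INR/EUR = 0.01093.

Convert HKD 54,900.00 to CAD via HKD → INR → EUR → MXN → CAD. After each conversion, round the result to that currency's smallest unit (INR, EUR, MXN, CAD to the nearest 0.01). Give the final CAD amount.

HKD 54,900.00 ÷ 0.1021 = INR 537,708.13
INR 537,708.13 × 0.01093 = EUR 5,877.15
EUR 5,877.15 ÷ 0.04314 = MXN 136,234.35
MXN 136,234.35 ÷ 15.15 = CAD 8,992.37

CAD 8,992.37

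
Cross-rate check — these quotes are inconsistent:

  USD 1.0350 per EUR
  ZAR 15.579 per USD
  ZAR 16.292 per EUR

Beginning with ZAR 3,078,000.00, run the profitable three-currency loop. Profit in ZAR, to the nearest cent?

Profit: ZAR 32,019.34

Profitable loop is ZAR → USD → EUR → ZAR:
ZAR 3,078,000.00 ÷ 15.579 = USD 197,573.66
USD 197,573.66 ÷ 1.0350 = EUR 190,892.42
EUR 190,892.42 × 16.292 = ZAR 3,110,019.34
Profit = ZAR 3,110,019.34 − ZAR 3,078,000.00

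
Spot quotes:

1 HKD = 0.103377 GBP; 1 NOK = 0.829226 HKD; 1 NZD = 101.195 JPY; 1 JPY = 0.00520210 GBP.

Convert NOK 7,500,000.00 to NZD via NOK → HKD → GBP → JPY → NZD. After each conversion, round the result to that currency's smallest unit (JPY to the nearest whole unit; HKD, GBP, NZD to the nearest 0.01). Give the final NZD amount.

NOK 7,500,000.00 × 0.829226 = HKD 6,219,195.00
HKD 6,219,195.00 × 0.103377 = GBP 642,921.72
GBP 642,921.72 ÷ 0.00520210 = JPY 123,588,881
JPY 123,588,881 ÷ 101.195 = NZD 1,221,294.34

NZD 1,221,294.34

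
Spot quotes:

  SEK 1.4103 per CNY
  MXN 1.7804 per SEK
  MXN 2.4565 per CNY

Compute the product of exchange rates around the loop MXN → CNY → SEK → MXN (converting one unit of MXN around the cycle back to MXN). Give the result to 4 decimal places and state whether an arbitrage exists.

Around MXN → CNY → SEK → MXN: 1 ÷ 2.4565 × 1.4103 × 1.7804 = 1.022145
Product > 1; profitable direction is MXN → CNY → SEK → MXN.

1.0221 (arbitrage exists)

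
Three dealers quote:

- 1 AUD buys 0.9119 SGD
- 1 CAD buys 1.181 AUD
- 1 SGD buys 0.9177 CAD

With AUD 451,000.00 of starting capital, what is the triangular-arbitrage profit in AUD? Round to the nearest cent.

Profitable loop is AUD → CAD → SGD → AUD:
AUD 451,000.00 ÷ 1.181 = CAD 381,879.76
CAD 381,879.76 ÷ 0.9177 = SGD 416,127.02
SGD 416,127.02 ÷ 0.9119 = AUD 456,329.66
Profit = AUD 456,329.66 − AUD 451,000.00

Profit: AUD 5,329.66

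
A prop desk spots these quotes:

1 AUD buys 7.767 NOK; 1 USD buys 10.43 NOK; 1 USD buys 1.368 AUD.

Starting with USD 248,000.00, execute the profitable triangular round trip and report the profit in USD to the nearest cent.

Profit: USD 4,642.71

Profitable loop is USD → AUD → NOK → USD:
USD 248,000.00 × 1.368 = AUD 339,264.00
AUD 339,264.00 × 7.767 = NOK 2,635,063.49
NOK 2,635,063.49 ÷ 10.43 = USD 252,642.71
Profit = USD 252,642.71 − USD 248,000.00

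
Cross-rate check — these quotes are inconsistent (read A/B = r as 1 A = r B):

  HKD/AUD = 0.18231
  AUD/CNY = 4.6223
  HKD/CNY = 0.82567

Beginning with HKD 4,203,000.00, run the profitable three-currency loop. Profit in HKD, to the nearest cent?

Profitable loop is HKD → AUD → CNY → HKD:
HKD 4,203,000.00 × 0.18231 = AUD 766,248.93
AUD 766,248.93 × 4.6223 = CNY 3,541,832.43
CNY 3,541,832.43 ÷ 0.82567 = HKD 4,289,646.50
Profit = HKD 4,289,646.50 − HKD 4,203,000.00

Profit: HKD 86,646.50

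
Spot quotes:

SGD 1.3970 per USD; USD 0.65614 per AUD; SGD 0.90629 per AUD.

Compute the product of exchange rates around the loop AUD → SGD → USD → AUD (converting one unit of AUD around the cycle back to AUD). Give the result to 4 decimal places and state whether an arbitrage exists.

0.9887 (arbitrage exists)

Around AUD → SGD → USD → AUD: 1 × 0.90629 ÷ 1.3970 ÷ 0.65614 = 0.988722
Product < 1; profitable direction is AUD → USD → SGD → AUD.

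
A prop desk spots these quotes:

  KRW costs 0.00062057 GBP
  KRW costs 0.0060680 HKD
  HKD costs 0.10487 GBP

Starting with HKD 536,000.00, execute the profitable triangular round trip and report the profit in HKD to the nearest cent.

Profitable loop is HKD → GBP → KRW → HKD:
HKD 536,000.00 × 0.10487 = GBP 56,210.32
GBP 56,210.32 ÷ 0.00062057 = KRW 90,578,533
KRW 90,578,533 × 0.0060680 = HKD 549,630.54
Profit = HKD 549,630.54 − HKD 536,000.00

Profit: HKD 13,630.54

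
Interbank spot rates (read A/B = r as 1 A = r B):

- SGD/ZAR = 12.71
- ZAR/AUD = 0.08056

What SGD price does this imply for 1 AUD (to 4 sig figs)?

1 AUD ÷ 0.08056 = 12.4131 ZAR
12.4131 ZAR ÷ 12.71 = 0.976641 SGD

AUD/SGD = 0.9766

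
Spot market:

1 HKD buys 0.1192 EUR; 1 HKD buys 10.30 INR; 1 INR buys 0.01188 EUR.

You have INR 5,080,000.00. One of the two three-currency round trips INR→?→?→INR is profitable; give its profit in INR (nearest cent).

Profit: INR 134,841.61

Profitable loop is INR → EUR → HKD → INR:
INR 5,080,000.00 × 0.01188 = EUR 60,350.40
EUR 60,350.40 ÷ 0.1192 = HKD 506,295.30
HKD 506,295.30 × 10.30 = INR 5,214,841.61
Profit = INR 5,214,841.61 − INR 5,080,000.00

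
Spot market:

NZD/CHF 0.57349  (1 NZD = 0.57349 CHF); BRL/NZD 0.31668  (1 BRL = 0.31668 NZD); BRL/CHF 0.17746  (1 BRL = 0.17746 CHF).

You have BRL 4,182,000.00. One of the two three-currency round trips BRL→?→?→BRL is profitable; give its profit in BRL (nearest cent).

Profitable loop is BRL → NZD → CHF → BRL:
BRL 4,182,000.00 × 0.31668 = NZD 1,324,355.76
NZD 1,324,355.76 × 0.57349 = CHF 759,504.78
CHF 759,504.78 ÷ 0.17746 = BRL 4,279,864.67
Profit = BRL 4,279,864.67 − BRL 4,182,000.00

Profit: BRL 97,864.67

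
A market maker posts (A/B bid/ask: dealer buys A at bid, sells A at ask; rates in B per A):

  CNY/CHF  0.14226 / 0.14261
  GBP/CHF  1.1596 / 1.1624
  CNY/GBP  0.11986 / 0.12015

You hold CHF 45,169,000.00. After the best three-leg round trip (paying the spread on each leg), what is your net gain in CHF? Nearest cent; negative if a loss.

Net profit: CHF 840,117.56

Best loop CHF → GBP → CNY → CHF:
CHF 45,169,000.00 ÷ 1.1624 (buy GBP at ask) = GBP 38,858,396.42
GBP 38,858,396.42 ÷ 0.12015 (buy CNY at ask) = CNY 323,415,700.55
CNY 323,415,700.55 × 0.14226 (sell CNY at bid) = CHF 46,009,117.56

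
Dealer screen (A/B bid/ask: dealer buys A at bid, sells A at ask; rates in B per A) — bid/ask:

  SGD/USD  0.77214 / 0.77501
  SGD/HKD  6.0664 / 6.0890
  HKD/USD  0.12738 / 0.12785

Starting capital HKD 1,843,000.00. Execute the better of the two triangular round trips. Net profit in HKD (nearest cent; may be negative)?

Net result: HKD -5,402.82 (no profitable arbitrage after spreads)

Best loop HKD → USD → SGD → HKD:
HKD 1,843,000.00 × 0.12738 (sell HKD at bid) = USD 234,761.34
USD 234,761.34 ÷ 0.77501 (buy SGD at ask) = SGD 302,913.95
SGD 302,913.95 × 6.0664 (sell SGD at bid) = HKD 1,837,597.18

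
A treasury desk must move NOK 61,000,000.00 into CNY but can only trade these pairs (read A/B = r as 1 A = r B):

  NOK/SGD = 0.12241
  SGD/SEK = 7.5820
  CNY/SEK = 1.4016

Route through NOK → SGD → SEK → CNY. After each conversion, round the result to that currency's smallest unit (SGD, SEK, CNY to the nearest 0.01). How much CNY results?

NOK 61,000,000.00 × 0.12241 = SGD 7,467,010.00
SGD 7,467,010.00 × 7.5820 = SEK 56,614,869.82
SEK 56,614,869.82 ÷ 1.4016 = CNY 40,393,029.27

CNY 40,393,029.27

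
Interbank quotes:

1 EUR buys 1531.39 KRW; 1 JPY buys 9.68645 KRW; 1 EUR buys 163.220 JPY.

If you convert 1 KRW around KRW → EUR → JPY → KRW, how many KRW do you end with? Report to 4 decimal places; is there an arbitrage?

Around KRW → EUR → JPY → KRW: 1 ÷ 1531.39 × 163.220 × 9.68645 = 1.032410
Product > 1; profitable direction is KRW → EUR → JPY → KRW.

1.0324 (arbitrage exists)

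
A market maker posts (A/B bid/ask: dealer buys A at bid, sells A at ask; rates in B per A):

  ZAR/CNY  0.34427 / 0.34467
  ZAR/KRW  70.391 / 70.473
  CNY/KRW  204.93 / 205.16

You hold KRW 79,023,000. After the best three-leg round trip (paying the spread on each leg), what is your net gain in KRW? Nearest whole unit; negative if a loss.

Best loop KRW → ZAR → CNY → KRW:
KRW 79,023,000 ÷ 70.473 (buy ZAR at ask) = ZAR 1,121,323.06
ZAR 1,121,323.06 × 0.34427 (sell ZAR at bid) = CNY 386,037.89
CNY 386,037.89 × 204.93 (sell CNY at bid) = KRW 79,110,745

Net profit: KRW 87,745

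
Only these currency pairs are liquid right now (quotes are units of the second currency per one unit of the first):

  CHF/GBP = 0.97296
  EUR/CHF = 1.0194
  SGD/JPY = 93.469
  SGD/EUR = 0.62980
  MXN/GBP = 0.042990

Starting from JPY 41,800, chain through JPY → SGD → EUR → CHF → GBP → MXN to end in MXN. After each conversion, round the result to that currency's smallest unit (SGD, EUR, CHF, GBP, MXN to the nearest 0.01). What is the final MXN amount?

MXN 6,498.02

JPY 41,800 ÷ 93.469 = SGD 447.21
SGD 447.21 × 0.62980 = EUR 281.65
EUR 281.65 × 1.0194 = CHF 287.11
CHF 287.11 × 0.97296 = GBP 279.35
GBP 279.35 ÷ 0.042990 = MXN 6,498.02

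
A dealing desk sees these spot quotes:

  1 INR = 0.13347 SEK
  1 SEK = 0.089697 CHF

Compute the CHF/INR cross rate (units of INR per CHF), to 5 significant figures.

CHF/INR = 83.529

1 CHF ÷ 0.089697 = 11.1486 SEK
11.1486 SEK ÷ 0.13347 = 83.5292 INR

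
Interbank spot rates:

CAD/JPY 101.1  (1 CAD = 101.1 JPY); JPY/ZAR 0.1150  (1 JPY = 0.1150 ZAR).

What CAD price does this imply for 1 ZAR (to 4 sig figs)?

1 ZAR ÷ 0.1150 = 8.69565 JPY
8.69565 JPY ÷ 101.1 = 0.0860104 CAD

ZAR/CAD = 0.08601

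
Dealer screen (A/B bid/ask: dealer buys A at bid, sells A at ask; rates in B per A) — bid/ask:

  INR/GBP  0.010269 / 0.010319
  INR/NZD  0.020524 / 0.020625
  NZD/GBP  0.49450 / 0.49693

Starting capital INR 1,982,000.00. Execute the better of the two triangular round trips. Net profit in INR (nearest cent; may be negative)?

Net profit: INR 3,832.58

Best loop INR → GBP → NZD → INR:
INR 1,982,000.00 × 0.010269 (sell INR at bid) = GBP 20,353.16
GBP 20,353.16 ÷ 0.49693 (buy NZD at ask) = NZD 40,957.80
NZD 40,957.80 ÷ 0.020625 (buy INR at ask) = INR 1,985,832.58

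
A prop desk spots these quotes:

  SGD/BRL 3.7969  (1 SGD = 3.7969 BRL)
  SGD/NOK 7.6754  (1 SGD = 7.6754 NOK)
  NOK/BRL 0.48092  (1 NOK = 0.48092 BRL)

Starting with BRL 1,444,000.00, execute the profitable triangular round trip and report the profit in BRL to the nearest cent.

Profit: BRL 41,328.44

Profitable loop is BRL → NOK → SGD → BRL:
BRL 1,444,000.00 ÷ 0.48092 = NOK 3,002,578.39
NOK 3,002,578.39 ÷ 7.6754 = SGD 391,195.04
SGD 391,195.04 × 3.7969 = BRL 1,485,328.44
Profit = BRL 1,485,328.44 − BRL 1,444,000.00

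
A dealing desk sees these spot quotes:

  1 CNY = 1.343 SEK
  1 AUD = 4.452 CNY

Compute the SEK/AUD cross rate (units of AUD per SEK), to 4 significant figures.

1 SEK ÷ 1.343 = 0.744602 CNY
0.744602 CNY ÷ 4.452 = 0.167251 AUD

SEK/AUD = 0.1673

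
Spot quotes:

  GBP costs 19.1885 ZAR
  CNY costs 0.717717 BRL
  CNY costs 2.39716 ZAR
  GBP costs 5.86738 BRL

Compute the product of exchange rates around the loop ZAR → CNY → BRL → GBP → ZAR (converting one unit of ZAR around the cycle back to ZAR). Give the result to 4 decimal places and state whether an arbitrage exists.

0.9792 (arbitrage exists)

Around ZAR → CNY → BRL → GBP → ZAR: 1 ÷ 2.39716 × 0.717717 ÷ 5.86738 × 19.1885 = 0.979159
Product < 1; profitable direction is ZAR → GBP → BRL → CNY → ZAR.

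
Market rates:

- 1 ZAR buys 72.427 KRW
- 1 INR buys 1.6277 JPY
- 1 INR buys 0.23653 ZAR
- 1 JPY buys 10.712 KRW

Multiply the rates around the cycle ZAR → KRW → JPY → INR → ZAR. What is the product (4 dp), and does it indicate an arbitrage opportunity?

0.9825 (arbitrage exists)

Around ZAR → KRW → JPY → INR → ZAR: 1 × 72.427 ÷ 10.712 ÷ 1.6277 × 0.23653 = 0.982521
Product < 1; profitable direction is ZAR → INR → JPY → KRW → ZAR.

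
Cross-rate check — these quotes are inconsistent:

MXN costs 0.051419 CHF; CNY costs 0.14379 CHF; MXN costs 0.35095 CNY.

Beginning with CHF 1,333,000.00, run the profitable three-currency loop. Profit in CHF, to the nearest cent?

Profit: CHF 25,250.41

Profitable loop is CHF → CNY → MXN → CHF:
CHF 1,333,000.00 ÷ 0.14379 = CNY 9,270,463.87
CNY 9,270,463.87 ÷ 0.35095 = MXN 26,415,340.85
MXN 26,415,340.85 × 0.051419 = CHF 1,358,250.41
Profit = CHF 1,358,250.41 − CHF 1,333,000.00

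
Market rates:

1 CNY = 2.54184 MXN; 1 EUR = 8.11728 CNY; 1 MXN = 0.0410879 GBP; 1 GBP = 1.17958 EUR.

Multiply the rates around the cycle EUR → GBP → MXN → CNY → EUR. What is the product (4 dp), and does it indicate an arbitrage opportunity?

Around EUR → GBP → MXN → CNY → EUR: 1 ÷ 1.17958 ÷ 0.0410879 ÷ 2.54184 ÷ 8.11728 = 1.000000
Product ≈ 1 (deviation 0.000%, within rounding noise).

1.0000 (no arbitrage)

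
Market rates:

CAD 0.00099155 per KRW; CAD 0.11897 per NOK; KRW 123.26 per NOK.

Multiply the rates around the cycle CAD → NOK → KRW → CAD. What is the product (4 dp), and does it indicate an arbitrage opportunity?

Around CAD → NOK → KRW → CAD: 1 ÷ 0.11897 × 123.26 × 0.00099155 = 1.027305
Product > 1; profitable direction is CAD → NOK → KRW → CAD.

1.0273 (arbitrage exists)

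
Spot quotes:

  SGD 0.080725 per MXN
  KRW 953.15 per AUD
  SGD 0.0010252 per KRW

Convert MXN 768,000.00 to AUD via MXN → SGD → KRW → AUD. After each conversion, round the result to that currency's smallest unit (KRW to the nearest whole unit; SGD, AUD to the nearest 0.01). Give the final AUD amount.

MXN 768,000.00 × 0.080725 = SGD 61,996.80
SGD 61,996.80 ÷ 0.0010252 = KRW 60,472,883
KRW 60,472,883 ÷ 953.15 = AUD 63,445.30

AUD 63,445.30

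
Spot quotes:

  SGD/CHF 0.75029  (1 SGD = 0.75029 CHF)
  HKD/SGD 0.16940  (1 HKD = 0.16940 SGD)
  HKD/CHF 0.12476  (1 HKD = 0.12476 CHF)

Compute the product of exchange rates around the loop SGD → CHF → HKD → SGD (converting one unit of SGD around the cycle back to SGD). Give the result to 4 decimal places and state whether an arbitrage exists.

Around SGD → CHF → HKD → SGD: 1 × 0.75029 ÷ 0.12476 × 0.16940 = 1.018749
Product > 1; profitable direction is SGD → CHF → HKD → SGD.

1.0187 (arbitrage exists)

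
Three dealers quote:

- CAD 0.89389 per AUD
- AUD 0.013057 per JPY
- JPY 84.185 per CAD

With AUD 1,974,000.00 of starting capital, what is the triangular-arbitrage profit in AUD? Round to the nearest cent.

Profitable loop is AUD → JPY → CAD → AUD:
AUD 1,974,000.00 ÷ 0.013057 = JPY 151,183,273
JPY 151,183,273 ÷ 84.185 = CAD 1,795,845.74
CAD 1,795,845.74 ÷ 0.89389 = AUD 2,009,023.19
Profit = AUD 2,009,023.19 − AUD 1,974,000.00

Profit: AUD 35,023.19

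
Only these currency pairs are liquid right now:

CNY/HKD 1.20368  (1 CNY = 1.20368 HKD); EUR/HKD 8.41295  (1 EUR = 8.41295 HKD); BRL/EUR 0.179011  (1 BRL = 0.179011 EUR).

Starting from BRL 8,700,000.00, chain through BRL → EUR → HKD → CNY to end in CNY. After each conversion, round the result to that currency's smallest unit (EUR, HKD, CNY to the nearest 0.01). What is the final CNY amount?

BRL 8,700,000.00 × 0.179011 = EUR 1,557,395.70
EUR 1,557,395.70 × 8.41295 = HKD 13,102,292.15
HKD 13,102,292.15 ÷ 1.20368 = CNY 10,885,195.53

CNY 10,885,195.53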